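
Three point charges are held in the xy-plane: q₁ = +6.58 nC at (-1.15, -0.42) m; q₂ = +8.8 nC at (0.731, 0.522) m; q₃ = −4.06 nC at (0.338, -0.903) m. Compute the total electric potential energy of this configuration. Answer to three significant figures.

-1.23×10⁻⁷ J

The assembly work is the sum of pairwise potential energies, U = Σ_{i<j} kqᵢqⱼ/rᵢⱼ.
Pair separations: r₁₂ = 2.10 m, r₁₃ = 1.56 m, r₂₃ = 1.48 m.
U = (2.47×10⁻⁷) + (-1.54×10⁻⁷) + (-2.17×10⁻⁷) = -1.23×10⁻⁷ J.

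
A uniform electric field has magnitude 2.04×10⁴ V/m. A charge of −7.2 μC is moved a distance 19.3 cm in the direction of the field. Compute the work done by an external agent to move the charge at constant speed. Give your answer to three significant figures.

0.0283 J

The potential change for a displacement 19.3 cm in the direction of the field is ΔV = −Ed = -3940 V.
W_ext = qΔV = 0.0283 J.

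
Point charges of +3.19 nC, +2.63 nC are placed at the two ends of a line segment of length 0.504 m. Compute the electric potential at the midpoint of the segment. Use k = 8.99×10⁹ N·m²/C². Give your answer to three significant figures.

Electric potential is a scalar, so the contributions from each charge add algebraically: V = Σ kqᵢ/rᵢ.
Each charge is 0.252 m from the midpoint.
V = k[(3.19×10⁻⁹)/(0.252) + (2.63×10⁻⁹)/(0.252)] = 208 V.

208 V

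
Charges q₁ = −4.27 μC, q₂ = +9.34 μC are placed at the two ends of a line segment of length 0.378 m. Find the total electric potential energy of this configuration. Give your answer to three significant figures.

-0.949 J

The work to assemble the configuration equals its total potential energy, U = Σ kqᵢqⱼ/rᵢⱼ over all pairs.
The separation is r = 0.378 m.
U = (-0.949) = -0.949 J.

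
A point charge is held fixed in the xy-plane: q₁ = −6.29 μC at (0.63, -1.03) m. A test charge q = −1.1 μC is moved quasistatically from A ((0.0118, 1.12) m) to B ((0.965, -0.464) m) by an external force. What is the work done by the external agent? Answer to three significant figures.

0.0668 J

For quasistatic motion the external work equals the change in potential energy: W_ext = qΔV = q(V_B − V_A).
At A: distance to the source charge is 2.24 m; V_A = kq₁/r = -2.53×10⁴ V.
At B: distance to the source charge is 0.658 m; V_B = kq₁/r = -8.60×10⁴ V.
ΔV = V_B − V_A = -6.07×10⁴ V.
W_ext = qΔV = (-1.10×10⁻⁶ C)(-6.07×10⁴ V) = 0.0668 J.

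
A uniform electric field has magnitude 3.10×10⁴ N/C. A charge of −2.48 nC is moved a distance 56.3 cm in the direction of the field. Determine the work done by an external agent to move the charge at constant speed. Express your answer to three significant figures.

4.33×10⁻⁵ J

The potential change for a displacement 56.3 cm in the direction of the field is ΔV = −Ed = -1.75×10⁴ V.
W_ext = qΔV = 4.33×10⁻⁵ J.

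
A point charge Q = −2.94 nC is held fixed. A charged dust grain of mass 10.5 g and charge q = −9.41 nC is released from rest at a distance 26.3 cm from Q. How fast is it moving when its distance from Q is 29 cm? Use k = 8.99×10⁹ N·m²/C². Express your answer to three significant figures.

4.10×10⁻³ m/s

Only the electrostatic force acts, so mechanical energy is conserved: ½mv² = U₁ − U₂ = kQq(1/r₁ − 1/r₂).
U₁ − U₂ = (8.99×10⁹ N·m²/C²)(-2.94×10⁻⁹ C)(-9.41×10⁻⁹ C)(1/0.263 − 1/0.290) = 8.80×10⁻⁸ J.
v = √(2·8.80×10⁻⁸/0.0105) = 4.10×10⁻³ m/s.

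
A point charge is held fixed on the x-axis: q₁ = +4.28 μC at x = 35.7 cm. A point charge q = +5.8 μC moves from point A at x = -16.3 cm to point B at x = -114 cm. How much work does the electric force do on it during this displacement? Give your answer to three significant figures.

The work done by the electric force is W_field = −ΔU = −q(V_B − V_A) = q(V_A − V_B).
At A: distance to the source charge is 0.520 m; V_A = kq₁/r = 7.40×10⁴ V.
At B: distance to the source charge is 1.50 m; V_B = kq₁/r = 2.57×10⁴ V.
ΔV = V_B − V_A = -4.83×10⁴ V.
W_field = −qΔV = −(5.80×10⁻⁶ C)(-4.83×10⁴ V) = 0.280 J.

0.280 J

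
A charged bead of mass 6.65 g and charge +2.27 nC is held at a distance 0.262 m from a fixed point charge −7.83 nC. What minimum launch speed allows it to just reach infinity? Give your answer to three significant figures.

0.0135 m/s

To just escape, total mechanical energy must reach zero at infinity: ½mv²_min + U = 0, so ½mv²_min = −U = |kQq|/r.
|U| = |kQq|/r = (8.99×10⁹ N·m²/C²)(7.83×10⁻⁹)(2.27×10⁻⁹)/(0.262) = 6.10×10⁻⁷ J.
v_min = √(2|U|/m) = √(2·6.10×10⁻⁷/6.65×10⁻³) = 0.0135 m/s.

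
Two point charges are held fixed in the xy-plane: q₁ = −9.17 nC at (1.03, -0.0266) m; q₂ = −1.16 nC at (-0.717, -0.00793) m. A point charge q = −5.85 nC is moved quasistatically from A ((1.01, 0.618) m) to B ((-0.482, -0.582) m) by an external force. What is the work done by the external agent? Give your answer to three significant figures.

-3.83×10⁻⁷ J

For quasistatic motion the external work equals the change in potential energy: W_ext = qΔV = q(V_B − V_A).
At A: distances to the source charges are 0.645 m, 1.84 m; V_A = Σ kqᵢ/rᵢ = -134 V.
At B: distances to the source charges are 1.61 m, 0.620 m; V_B = Σ kqᵢ/rᵢ = -68.0 V.
ΔV = V_B − V_A = 65.5 V.
W_ext = qΔV = (-5.85×10⁻⁹ C)(65.5 V) = -3.83×10⁻⁷ J.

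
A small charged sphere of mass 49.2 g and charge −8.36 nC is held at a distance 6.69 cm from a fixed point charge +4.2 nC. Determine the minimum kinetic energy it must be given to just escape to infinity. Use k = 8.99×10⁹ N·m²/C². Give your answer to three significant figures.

4.72×10⁻⁶ J

To just escape, total mechanical energy must reach zero at infinity: ½mv²_min + U = 0, so ½mv²_min = −U = |kQq|/r.
|U| = |kQq|/r = (8.99×10⁹ N·m²/C²)(4.20×10⁻⁹)(8.36×10⁻⁹)/(0.0669) = 4.72×10⁻⁶ J.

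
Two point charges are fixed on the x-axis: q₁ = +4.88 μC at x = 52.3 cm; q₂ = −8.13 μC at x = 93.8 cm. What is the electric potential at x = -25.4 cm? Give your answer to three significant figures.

-4850 V

The total potential is the scalar sum of each charge's contribution, V = Σ kqᵢ/rᵢ.
Distances from the field point to each charge: r₁ = 0.777 m, r₂ = 1.19 m.
V = k[(4.88×10⁻⁶)/(0.777) + (-8.13×10⁻⁶)/(1.19)] = -4850 V.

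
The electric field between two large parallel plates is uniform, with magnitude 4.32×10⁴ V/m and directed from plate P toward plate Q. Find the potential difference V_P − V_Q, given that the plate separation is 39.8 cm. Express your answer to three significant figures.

1.72×10⁴ V

In a uniform field, potential decreases in the direction of E: ΔV = −E·d for a displacement d parallel to E.
Going from Q to P is a displacement of 39.8 cm opposite to the field, so V_P − V_Q = +Ed = 1.72×10⁴ V.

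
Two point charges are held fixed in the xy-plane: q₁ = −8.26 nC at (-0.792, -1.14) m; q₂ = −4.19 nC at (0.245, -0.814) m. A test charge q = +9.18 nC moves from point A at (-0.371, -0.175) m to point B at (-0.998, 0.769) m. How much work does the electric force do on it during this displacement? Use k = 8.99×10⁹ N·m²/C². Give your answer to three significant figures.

-5.10×10⁻⁷ J

The work done by the electric force is W_field = −ΔU = −q(V_B − V_A) = q(V_A − V_B).
At A: distances to the source charges are 1.05 m, 0.888 m; V_A = Σ kqᵢ/rᵢ = -113 V.
At B: distances to the source charges are 1.92 m, 2.01 m; V_B = Σ kqᵢ/rᵢ = -57.4 V.
ΔV = V_B − V_A = 55.6 V.
W_field = −qΔV = −(9.18×10⁻⁹ C)(55.6 V) = -5.10×10⁻⁷ J.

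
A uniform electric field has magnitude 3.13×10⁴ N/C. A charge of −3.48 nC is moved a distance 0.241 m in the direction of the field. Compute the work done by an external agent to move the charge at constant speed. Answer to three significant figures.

2.63×10⁻⁵ J

The potential change for a displacement 0.241 m in the direction of the field is ΔV = −Ed = -7540 V.
W_ext = qΔV = 2.63×10⁻⁵ J.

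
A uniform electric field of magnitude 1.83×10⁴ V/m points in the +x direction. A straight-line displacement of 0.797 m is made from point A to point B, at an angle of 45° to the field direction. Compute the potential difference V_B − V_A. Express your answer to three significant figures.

Only the component of displacement along E changes the potential: ΔV = −E·d·cosθ.
ΔV = −(1.83×10⁴ V/m)(0.797 m)cos45° = -1.03×10⁴ V.

-1.03×10⁴ V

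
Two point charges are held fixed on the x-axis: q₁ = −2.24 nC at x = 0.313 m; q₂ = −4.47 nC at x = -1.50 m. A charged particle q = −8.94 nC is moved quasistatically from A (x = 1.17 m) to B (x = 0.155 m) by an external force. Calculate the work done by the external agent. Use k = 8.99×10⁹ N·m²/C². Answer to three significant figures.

For quasistatic motion the external work equals the change in potential energy: W_ext = qΔV = q(V_B − V_A).
At A: distances to the source charges are 0.857 m, 2.67 m; V_A = Σ kqᵢ/rᵢ = -38.5 V.
At B: distances to the source charges are 0.158 m, 1.66 m; V_B = Σ kqᵢ/rᵢ = -152 V.
ΔV = V_B − V_A = -113 V.
W_ext = qΔV = (-8.94×10⁻⁹ C)(-113 V) = 1.01×10⁻⁶ J.

1.01×10⁻⁶ J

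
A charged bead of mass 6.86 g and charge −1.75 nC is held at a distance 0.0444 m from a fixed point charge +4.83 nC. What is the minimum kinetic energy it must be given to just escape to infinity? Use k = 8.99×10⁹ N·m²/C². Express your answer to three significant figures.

To just escape, total mechanical energy must reach zero at infinity: ½mv²_min + U = 0, so ½mv²_min = −U = |kQq|/r.
|U| = |kQq|/r = (8.99×10⁹ N·m²/C²)(4.83×10⁻⁹)(1.75×10⁻⁹)/(0.0444) = 1.71×10⁻⁶ J.

1.71×10⁻⁶ J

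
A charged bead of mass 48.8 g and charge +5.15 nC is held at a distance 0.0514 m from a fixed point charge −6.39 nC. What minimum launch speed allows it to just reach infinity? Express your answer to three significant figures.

0.0154 m/s

To just escape, total mechanical energy must reach zero at infinity: ½mv²_min + U = 0, so ½mv²_min = −U = |kQq|/r.
|U| = |kQq|/r = (8.99×10⁹ N·m²/C²)(6.39×10⁻⁹)(5.15×10⁻⁹)/(0.0514) = 5.76×10⁻⁶ J.
v_min = √(2|U|/m) = √(2·5.76×10⁻⁶/0.0488) = 0.0154 m/s.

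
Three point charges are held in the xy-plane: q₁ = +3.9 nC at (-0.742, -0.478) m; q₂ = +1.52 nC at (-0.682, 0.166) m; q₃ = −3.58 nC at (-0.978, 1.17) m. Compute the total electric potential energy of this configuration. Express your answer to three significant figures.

The work to assemble the configuration equals its total potential energy, U = Σ kqᵢqⱼ/rᵢⱼ over all pairs.
Pair separations: r₁₂ = 0.647 m, r₁₃ = 1.66 m, r₂₃ = 1.05 m.
U = (8.24×10⁻⁸) + (-7.54×10⁻⁸) + (-4.67×10⁻⁸) = -3.97×10⁻⁸ J.

-3.97×10⁻⁸ J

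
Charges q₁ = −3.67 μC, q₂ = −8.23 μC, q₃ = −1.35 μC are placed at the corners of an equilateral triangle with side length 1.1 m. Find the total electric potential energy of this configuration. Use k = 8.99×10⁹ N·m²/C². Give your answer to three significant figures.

The work to assemble the configuration equals its total potential energy, U = Σ kqᵢqⱼ/rᵢⱼ over all pairs.
All three pair separations equal the side length, 1.10 m.
U = (0.247) + (0.0405) + (0.0908) = 0.378 J.

0.378 J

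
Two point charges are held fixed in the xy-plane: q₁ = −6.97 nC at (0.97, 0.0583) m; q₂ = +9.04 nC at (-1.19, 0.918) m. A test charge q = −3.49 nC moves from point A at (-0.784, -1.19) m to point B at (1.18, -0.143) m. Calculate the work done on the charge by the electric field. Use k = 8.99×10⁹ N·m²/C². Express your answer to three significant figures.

The work done by the electric force is W_field = −ΔU = −q(V_B − V_A) = q(V_A − V_B).
At A: distances to the source charges are 2.15 m, 2.15 m; V_A = Σ kqᵢ/rᵢ = 8.75 V.
At B: distances to the source charges are 0.291 m, 2.60 m; V_B = Σ kqᵢ/rᵢ = -184 V.
ΔV = V_B − V_A = -193 V.
W_field = −qΔV = −(-3.49×10⁻⁹ C)(-193 V) = -6.73×10⁻⁷ J.

-6.73×10⁻⁷ J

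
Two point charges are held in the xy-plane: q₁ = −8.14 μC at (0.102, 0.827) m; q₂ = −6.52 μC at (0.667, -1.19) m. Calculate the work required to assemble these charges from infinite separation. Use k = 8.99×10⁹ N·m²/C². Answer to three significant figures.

The assembly work is the sum of pairwise potential energies, U = Σ_{i<j} kqᵢqⱼ/rᵢⱼ.
Pair separations: r₁₂ = 2.09 m.
U = (0.228) = 0.228 J.

0.228 J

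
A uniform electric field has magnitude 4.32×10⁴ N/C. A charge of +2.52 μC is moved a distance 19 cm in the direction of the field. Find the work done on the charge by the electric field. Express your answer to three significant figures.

The potential change for a displacement 19 cm in the direction of the field is ΔV = −Ed = -8210 V.
W_field = −qΔV = 0.0207 J.

0.0207 J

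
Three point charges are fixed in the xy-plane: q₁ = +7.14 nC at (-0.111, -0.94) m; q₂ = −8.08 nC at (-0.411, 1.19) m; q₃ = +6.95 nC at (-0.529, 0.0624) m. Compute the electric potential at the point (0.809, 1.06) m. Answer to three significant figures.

Electric potential is a scalar, so the contributions from each charge add algebraically: V = Σ kqᵢ/rᵢ.
Distances from the field point to each charge: r₁ = 2.20 m, r₂ = 1.23 m, r₃ = 1.67 m.
V = k[(7.14×10⁻⁹)/(2.20) + (-8.08×10⁻⁹)/(1.23) + (6.95×10⁻⁹)/(1.67)] = 7.39 V.

7.39 V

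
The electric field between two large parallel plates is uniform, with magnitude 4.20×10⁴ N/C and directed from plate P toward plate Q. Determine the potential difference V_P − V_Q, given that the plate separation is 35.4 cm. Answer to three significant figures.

1.49×10⁴ V

In a uniform field, potential decreases in the direction of E: ΔV = −E·d for a displacement d parallel to E.
Going from Q to P is a displacement of 35.4 cm opposite to the field, so V_P − V_Q = +Ed = 1.49×10⁴ V.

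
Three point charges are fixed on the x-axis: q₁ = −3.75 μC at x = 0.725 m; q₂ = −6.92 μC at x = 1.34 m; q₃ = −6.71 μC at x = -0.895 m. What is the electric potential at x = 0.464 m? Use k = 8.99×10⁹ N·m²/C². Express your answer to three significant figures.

The total potential is the scalar sum of each charge's contribution, V = Σ kqᵢ/rᵢ.
Distances from the field point to each charge: r₁ = 0.261 m, r₂ = 0.876 m, r₃ = 1.36 m.
V = k[(-3.75×10⁻⁶)/(0.261) + (-6.92×10⁻⁶)/(0.876) + (-6.71×10⁻⁶)/(1.36)] = -2.45×10⁵ V.

-2.45×10⁵ V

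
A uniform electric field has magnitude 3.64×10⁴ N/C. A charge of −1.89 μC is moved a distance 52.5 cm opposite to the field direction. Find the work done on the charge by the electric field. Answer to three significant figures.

0.0361 J

The potential change for a displacement 52.5 cm opposite to the field direction is ΔV = +Ed = 1.91×10⁴ V.
W_field = −qΔV = 0.0361 J.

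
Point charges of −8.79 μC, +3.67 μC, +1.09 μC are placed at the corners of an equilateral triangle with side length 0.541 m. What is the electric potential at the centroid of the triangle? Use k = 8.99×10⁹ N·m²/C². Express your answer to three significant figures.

Electric potential is a scalar, so the contributions from each charge add algebraically: V = Σ kqᵢ/rᵢ.
The distance from each vertex to the centroid is a/√3 = 0.312 m.
V = k[(-8.79×10⁻⁶)/(0.312) + (3.67×10⁻⁶)/(0.312) + (1.09×10⁻⁶)/(0.312)] = -1.16×10⁵ V.

-1.16×10⁵ V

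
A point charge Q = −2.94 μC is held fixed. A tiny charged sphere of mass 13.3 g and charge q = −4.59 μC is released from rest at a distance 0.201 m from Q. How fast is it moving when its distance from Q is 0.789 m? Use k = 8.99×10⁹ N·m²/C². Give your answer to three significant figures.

8.22 m/s

Only the electrostatic force acts, so mechanical energy is conserved: ½mv² = U₁ − U₂ = kQq(1/r₁ − 1/r₂).
U₁ − U₂ = (8.99×10⁹ N·m²/C²)(-2.94×10⁻⁶ C)(-4.59×10⁻⁶ C)(1/0.201 − 1/0.789) = 0.450 J.
v = √(2·0.450/0.0133) = 8.22 m/s.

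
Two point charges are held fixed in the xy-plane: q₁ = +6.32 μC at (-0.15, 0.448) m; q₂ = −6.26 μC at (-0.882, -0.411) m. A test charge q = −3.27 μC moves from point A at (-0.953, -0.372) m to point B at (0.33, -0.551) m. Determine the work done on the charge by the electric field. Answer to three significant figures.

2.13 J

The work done by the electric force is W_field = −ΔU = −q(V_B − V_A) = q(V_A − V_B).
At A: distances to the source charges are 1.15 m, 0.0810 m; V_A = Σ kqᵢ/rᵢ = -6.45×10⁵ V.
At B: distances to the source charges are 1.11 m, 1.22 m; V_B = Σ kqᵢ/rᵢ = 5140 V.
ΔV = V_B − V_A = 6.50×10⁵ V.
W_field = −qΔV = −(-3.27×10⁻⁶ C)(6.50×10⁵ V) = 2.13 J.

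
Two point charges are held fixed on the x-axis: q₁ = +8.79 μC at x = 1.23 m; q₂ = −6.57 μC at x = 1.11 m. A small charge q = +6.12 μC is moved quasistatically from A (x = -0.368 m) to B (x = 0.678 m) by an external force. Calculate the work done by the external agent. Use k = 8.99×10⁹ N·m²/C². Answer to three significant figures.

For quasistatic motion the external work equals the change in potential energy: W_ext = qΔV = q(V_B − V_A).
At A: distances to the source charges are 1.60 m, 1.48 m; V_A = Σ kqᵢ/rᵢ = 9490 V.
At B: distances to the source charges are 0.552 m, 0.432 m; V_B = Σ kqᵢ/rᵢ = 6430 V.
ΔV = V_B − V_A = -3060 V.
W_ext = qΔV = (6.12×10⁻⁶ C)(-3060 V) = -0.0187 J.

-0.0187 J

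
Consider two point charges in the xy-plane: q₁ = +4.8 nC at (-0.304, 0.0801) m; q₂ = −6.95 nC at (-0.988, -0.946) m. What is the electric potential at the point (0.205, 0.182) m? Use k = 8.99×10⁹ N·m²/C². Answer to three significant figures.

The total potential is the scalar sum of each charge's contribution, V = Σ kqᵢ/rᵢ.
Distances from the field point to each charge: r₁ = 0.519 m, r₂ = 1.64 m.
V = k[(4.80×10⁻⁹)/(0.519) + (-6.95×10⁻⁹)/(1.64)] = 45.1 V.

45.1 V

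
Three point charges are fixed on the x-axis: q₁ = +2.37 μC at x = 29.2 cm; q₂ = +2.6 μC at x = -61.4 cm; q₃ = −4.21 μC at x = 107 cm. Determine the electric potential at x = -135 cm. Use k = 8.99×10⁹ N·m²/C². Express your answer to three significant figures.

2.91×10⁴ V

Electric potential is a scalar, so the contributions from each charge add algebraically: V = Σ kqᵢ/rᵢ.
Distances from the field point to each charge: r₁ = 1.64 m, r₂ = 0.736 m, r₃ = 2.42 m.
V = k[(2.37×10⁻⁶)/(1.64) + (2.60×10⁻⁶)/(0.736) + (-4.21×10⁻⁶)/(2.42)] = 2.91×10⁴ V.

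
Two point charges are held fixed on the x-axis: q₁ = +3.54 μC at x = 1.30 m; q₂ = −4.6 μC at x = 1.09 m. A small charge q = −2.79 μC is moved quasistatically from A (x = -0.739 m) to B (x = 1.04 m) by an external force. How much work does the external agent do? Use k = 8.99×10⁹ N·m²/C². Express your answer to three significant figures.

For quasistatic motion the external work equals the change in potential energy: W_ext = qΔV = q(V_B − V_A).
At A: distances to the source charges are 2.04 m, 1.83 m; V_A = Σ kqᵢ/rᵢ = -7000 V.
At B: distances to the source charges are 0.260 m, 0.0500 m; V_B = Σ kqᵢ/rᵢ = -7.05×10⁵ V.
ΔV = V_B − V_A = -6.98×10⁵ V.
W_ext = qΔV = (-2.79×10⁻⁶ C)(-6.98×10⁵ V) = 1.95 J.

1.95 J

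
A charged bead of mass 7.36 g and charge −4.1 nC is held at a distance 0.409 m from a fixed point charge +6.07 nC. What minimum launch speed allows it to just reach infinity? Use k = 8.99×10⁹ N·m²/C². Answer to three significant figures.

0.0122 m/s

To just escape, total mechanical energy must reach zero at infinity: ½mv²_min + U = 0, so ½mv²_min = −U = |kQq|/r.
|U| = |kQq|/r = (8.99×10⁹ N·m²/C²)(6.07×10⁻⁹)(4.10×10⁻⁹)/(0.409) = 5.47×10⁻⁷ J.
v_min = √(2|U|/m) = √(2·5.47×10⁻⁷/7.36×10⁻³) = 0.0122 m/s.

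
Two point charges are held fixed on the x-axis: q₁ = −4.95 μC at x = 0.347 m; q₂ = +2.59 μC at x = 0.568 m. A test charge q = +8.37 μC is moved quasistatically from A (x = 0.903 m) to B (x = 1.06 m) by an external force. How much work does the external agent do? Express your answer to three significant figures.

For quasistatic motion the external work equals the change in potential energy: W_ext = qΔV = q(V_B − V_A).
At A: distances to the source charges are 0.556 m, 0.335 m; V_A = Σ kqᵢ/rᵢ = -1.05×10⁴ V.
At B: distances to the source charges are 0.713 m, 0.492 m; V_B = Σ kqᵢ/rᵢ = -1.51×10⁴ V.
ΔV = V_B − V_A = -4560 V.
W_ext = qΔV = (8.37×10⁻⁶ C)(-4560 V) = -0.0381 J.

-0.0381 J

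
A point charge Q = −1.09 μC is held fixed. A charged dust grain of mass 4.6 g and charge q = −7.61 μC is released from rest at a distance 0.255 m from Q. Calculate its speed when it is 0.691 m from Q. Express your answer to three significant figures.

Only the electrostatic force acts, so mechanical energy is conserved: ½mv² = U₁ − U₂ = kQq(1/r₁ − 1/r₂).
U₁ − U₂ = (8.99×10⁹ N·m²/C²)(-1.09×10⁻⁶ C)(-7.61×10⁻⁶ C)(1/0.255 − 1/0.691) = 0.185 J.
v = √(2·0.185/4.60×10⁻³) = 8.96 m/s.

8.96 m/s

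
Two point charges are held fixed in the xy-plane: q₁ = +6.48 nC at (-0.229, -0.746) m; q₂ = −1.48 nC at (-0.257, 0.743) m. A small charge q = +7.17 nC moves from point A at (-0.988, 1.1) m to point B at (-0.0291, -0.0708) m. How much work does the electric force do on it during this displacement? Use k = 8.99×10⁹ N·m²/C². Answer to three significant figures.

-3.88×10⁻⁷ J

The work done by the electric force is W_field = −ΔU = −q(V_B − V_A) = q(V_A − V_B).
At A: distances to the source charges are 2.00 m, 0.814 m; V_A = Σ kqᵢ/rᵢ = 12.8 V.
At B: distances to the source charges are 0.704 m, 0.845 m; V_B = Σ kqᵢ/rᵢ = 67.0 V.
ΔV = V_B − V_A = 54.2 V.
W_field = −qΔV = −(7.17×10⁻⁹ C)(54.2 V) = -3.88×10⁻⁷ J.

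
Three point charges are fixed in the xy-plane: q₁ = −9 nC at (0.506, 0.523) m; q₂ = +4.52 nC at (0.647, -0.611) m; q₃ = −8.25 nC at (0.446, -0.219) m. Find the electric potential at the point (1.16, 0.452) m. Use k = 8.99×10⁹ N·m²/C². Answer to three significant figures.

The total potential is the scalar sum of each charge's contribution, V = Σ kqᵢ/rᵢ.
Distances from the field point to each charge: r₁ = 0.658 m, r₂ = 1.18 m, r₃ = 0.980 m.
V = k[(-9.00×10⁻⁹)/(0.658) + (4.52×10⁻⁹)/(1.18) + (-8.25×10⁻⁹)/(0.980)] = -164 V.

-164 V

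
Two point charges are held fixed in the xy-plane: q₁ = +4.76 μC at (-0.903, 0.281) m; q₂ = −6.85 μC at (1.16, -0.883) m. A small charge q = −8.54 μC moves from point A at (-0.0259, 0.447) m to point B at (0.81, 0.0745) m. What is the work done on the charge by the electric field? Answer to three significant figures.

The work done by the electric force is W_field = −ΔU = −q(V_B − V_A) = q(V_A − V_B).
At A: distances to the source charges are 0.893 m, 1.78 m; V_A = Σ kqᵢ/rᵢ = 1.34×10⁴ V.
At B: distances to the source charges are 1.73 m, 1.02 m; V_B = Σ kqᵢ/rᵢ = -3.56×10⁴ V.
ΔV = V_B − V_A = -4.90×10⁴ V.
W_field = −qΔV = −(-8.54×10⁻⁶ C)(-4.90×10⁴ V) = -0.418 J.

-0.418 J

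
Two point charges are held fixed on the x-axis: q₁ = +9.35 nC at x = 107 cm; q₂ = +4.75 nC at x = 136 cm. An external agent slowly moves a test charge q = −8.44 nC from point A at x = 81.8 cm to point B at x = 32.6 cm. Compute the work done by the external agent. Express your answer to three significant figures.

2.18×10⁻⁶ J

For quasistatic motion the external work equals the change in potential energy: W_ext = qΔV = q(V_B − V_A).
At A: distances to the source charges are 0.252 m, 0.542 m; V_A = Σ kqᵢ/rᵢ = 412 V.
At B: distances to the source charges are 0.744 m, 1.03 m; V_B = Σ kqᵢ/rᵢ = 154 V.
ΔV = V_B − V_A = -258 V.
W_ext = qΔV = (-8.44×10⁻⁹ C)(-258 V) = 2.18×10⁻⁶ J.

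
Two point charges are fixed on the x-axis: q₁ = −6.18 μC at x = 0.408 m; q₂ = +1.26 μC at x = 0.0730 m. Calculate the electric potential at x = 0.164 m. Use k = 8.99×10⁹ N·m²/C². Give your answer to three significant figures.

The total potential is the scalar sum of each charge's contribution, V = Σ kqᵢ/rᵢ.
Distances from the field point to each charge: r₁ = 0.244 m, r₂ = 0.0910 m.
V = k[(-6.18×10⁻⁶)/(0.244) + (1.26×10⁻⁶)/(0.0910)] = -1.03×10⁵ V.

-1.03×10⁵ V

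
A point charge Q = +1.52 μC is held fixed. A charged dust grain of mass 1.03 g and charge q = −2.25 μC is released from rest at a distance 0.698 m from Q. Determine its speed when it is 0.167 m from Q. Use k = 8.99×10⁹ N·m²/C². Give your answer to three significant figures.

Only the electrostatic force acts, so mechanical energy is conserved: ½mv² = U₁ − U₂ = kQq(1/r₁ − 1/r₂).
U₁ − U₂ = (8.99×10⁹ N·m²/C²)(1.52×10⁻⁶ C)(-2.25×10⁻⁶ C)(1/0.698 − 1/0.167) = 0.140 J.
v = √(2·0.140/1.03×10⁻³) = 16.5 m/s.

16.5 m/s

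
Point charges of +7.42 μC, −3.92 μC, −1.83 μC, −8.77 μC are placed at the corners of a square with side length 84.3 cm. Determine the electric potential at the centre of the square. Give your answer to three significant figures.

The total potential is the scalar sum of each charge's contribution, V = Σ kqᵢ/rᵢ.
The distance from each corner to the centre is a√2/2 = 0.596 m.
V = k[(7.42×10⁻⁶)/(0.596) + (-3.92×10⁻⁶)/(0.596) + (-1.83×10⁻⁶)/(0.596) + (-8.77×10⁻⁶)/(0.596)] = -1.07×10⁵ V.

-1.07×10⁵ V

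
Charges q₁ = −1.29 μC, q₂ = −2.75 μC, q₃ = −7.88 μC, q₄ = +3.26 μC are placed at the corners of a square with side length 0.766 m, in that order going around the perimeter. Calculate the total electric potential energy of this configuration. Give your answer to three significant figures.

-0.0449 J

The assembly work is the sum of pairwise potential energies, U = Σ_{i<j} kqᵢqⱼ/rᵢⱼ.
The four side pairs have separation 0.766 m and the two diagonal pairs 1.08 m.
Summing all 6 pair terms gives U = -0.0449 J.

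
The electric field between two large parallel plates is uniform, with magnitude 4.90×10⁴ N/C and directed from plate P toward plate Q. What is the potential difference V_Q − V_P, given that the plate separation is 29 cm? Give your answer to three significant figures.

-1.42×10⁴ V

In a uniform field, potential decreases in the direction of E: ΔV = −E·d for a displacement d parallel to E.
Going from P to Q is a displacement of 29 cm along the field, so V_Q − V_P = −Ed = -1.42×10⁴ V.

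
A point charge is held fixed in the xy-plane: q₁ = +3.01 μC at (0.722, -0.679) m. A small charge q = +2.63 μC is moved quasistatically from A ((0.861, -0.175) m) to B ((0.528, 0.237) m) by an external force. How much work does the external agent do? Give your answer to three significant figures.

-0.0601 J

For quasistatic motion the external work equals the change in potential energy: W_ext = qΔV = q(V_B − V_A).
At A: distance to the source charge is 0.523 m; V_A = kq₁/r = 5.18×10⁴ V.
At B: distance to the source charge is 0.936 m; V_B = kq₁/r = 2.89×10⁴ V.
ΔV = V_B − V_A = -2.29×10⁴ V.
W_ext = qΔV = (2.63×10⁻⁶ C)(-2.29×10⁴ V) = -0.0601 J.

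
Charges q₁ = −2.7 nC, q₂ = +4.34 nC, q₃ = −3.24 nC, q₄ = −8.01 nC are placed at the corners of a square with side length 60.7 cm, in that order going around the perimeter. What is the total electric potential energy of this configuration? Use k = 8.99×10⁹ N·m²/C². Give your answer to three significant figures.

5.04×10⁻⁸ J

The work to assemble the configuration equals its total potential energy, U = Σ kqᵢqⱼ/rᵢⱼ over all pairs.
The four side pairs have separation 0.607 m and the two diagonal pairs 0.858 m.
Summing all 6 pair terms gives U = 5.04×10⁻⁸ J.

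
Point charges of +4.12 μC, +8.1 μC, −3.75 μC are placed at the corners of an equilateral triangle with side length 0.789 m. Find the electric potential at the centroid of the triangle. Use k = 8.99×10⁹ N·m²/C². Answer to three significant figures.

1.67×10⁵ V

Electric potential is a scalar, so the contributions from each charge add algebraically: V = Σ kqᵢ/rᵢ.
The distance from each vertex to the centroid is a/√3 = 0.456 m.
V = k[(4.12×10⁻⁶)/(0.456) + (8.10×10⁻⁶)/(0.456) + (-3.75×10⁻⁶)/(0.456)] = 1.67×10⁵ V.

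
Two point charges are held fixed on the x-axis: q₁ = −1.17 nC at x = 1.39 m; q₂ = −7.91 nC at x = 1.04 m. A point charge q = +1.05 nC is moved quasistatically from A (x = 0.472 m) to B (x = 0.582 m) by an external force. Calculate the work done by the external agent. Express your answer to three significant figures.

For quasistatic motion the external work equals the change in potential energy: W_ext = qΔV = q(V_B − V_A).
At A: distances to the source charges are 0.918 m, 0.568 m; V_A = Σ kqᵢ/rᵢ = -137 V.
At B: distances to the source charges are 0.808 m, 0.458 m; V_B = Σ kqᵢ/rᵢ = -168 V.
ΔV = V_B − V_A = -31.6 V.
W_ext = qΔV = (1.05×10⁻⁹ C)(-31.6 V) = -3.32×10⁻⁸ J.

-3.32×10⁻⁸ J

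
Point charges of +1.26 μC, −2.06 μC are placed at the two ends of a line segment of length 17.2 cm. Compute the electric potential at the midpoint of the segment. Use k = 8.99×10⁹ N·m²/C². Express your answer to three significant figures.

The total potential is the scalar sum of each charge's contribution, V = Σ kqᵢ/rᵢ.
Each charge is 0.0860 m from the midpoint.
V = k[(1.26×10⁻⁶)/(0.0860) + (-2.06×10⁻⁶)/(0.0860)] = -8.36×10⁴ V.

-8.36×10⁴ V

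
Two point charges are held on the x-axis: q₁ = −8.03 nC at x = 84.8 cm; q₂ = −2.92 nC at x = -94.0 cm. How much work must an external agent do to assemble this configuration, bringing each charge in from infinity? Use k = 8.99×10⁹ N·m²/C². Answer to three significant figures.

1.18×10⁻⁷ J

The assembly work is the sum of pairwise potential energies, U = Σ_{i<j} kqᵢqⱼ/rᵢⱼ.
Pair separations: r₁₂ = 1.79 m.
U = (1.18×10⁻⁷) = 1.18×10⁻⁷ J.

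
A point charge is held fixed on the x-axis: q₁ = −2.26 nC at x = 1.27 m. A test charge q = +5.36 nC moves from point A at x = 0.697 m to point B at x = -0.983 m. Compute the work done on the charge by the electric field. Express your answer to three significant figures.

The work done by the electric force is W_field = −ΔU = −q(V_B − V_A) = q(V_A − V_B).
At A: distance to the source charge is 0.573 m; V_A = kq₁/r = -35.5 V.
At B: distance to the source charge is 2.25 m; V_B = kq₁/r = -9.02 V.
ΔV = V_B − V_A = 26.4 V.
W_field = −qΔV = −(5.36×10⁻⁹ C)(26.4 V) = -1.42×10⁻⁷ J.

-1.42×10⁻⁷ J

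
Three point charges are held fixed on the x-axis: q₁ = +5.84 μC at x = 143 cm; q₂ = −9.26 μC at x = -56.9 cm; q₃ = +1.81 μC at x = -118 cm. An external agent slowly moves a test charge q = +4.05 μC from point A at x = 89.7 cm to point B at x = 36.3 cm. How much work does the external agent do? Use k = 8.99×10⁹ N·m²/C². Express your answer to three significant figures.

For quasistatic motion the external work equals the change in potential energy: W_ext = qΔV = q(V_B − V_A).
At A: distances to the source charges are 0.533 m, 1.47 m, 2.08 m; V_A = Σ kqᵢ/rᵢ = 4.96×10⁴ V.
At B: distances to the source charges are 1.07 m, 0.932 m, 1.54 m; V_B = Σ kqᵢ/rᵢ = -2.96×10⁴ V.
ΔV = V_B − V_A = -7.91×10⁴ V.
W_ext = qΔV = (4.05×10⁻⁶ C)(-7.91×10⁴ V) = -0.320 J.

-0.320 J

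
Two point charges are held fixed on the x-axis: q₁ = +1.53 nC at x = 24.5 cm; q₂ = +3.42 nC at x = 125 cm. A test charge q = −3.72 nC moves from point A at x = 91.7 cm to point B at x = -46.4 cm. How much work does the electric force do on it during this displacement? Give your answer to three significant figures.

The work done by the electric force is W_field = −ΔU = −q(V_B − V_A) = q(V_A − V_B).
At A: distances to the source charges are 0.672 m, 0.333 m; V_A = Σ kqᵢ/rᵢ = 113 V.
At B: distances to the source charges are 0.709 m, 1.71 m; V_B = Σ kqᵢ/rᵢ = 37.3 V.
ΔV = V_B − V_A = -75.5 V.
W_field = −qΔV = −(-3.72×10⁻⁹ C)(-75.5 V) = -2.81×10⁻⁷ J.

-2.81×10⁻⁷ J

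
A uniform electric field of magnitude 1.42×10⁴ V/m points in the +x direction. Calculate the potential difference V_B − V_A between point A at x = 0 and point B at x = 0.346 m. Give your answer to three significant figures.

-4910 V

In a uniform field, potential decreases in the direction of E: V_B − V_A = −E·Δx.
V_B − V_A = −(1.42×10⁴ V/m)(0.346 m) = -4910 V.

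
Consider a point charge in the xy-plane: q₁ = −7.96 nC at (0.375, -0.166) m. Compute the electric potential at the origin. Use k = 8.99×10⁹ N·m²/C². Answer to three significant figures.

Electric potential is a scalar, so the contributions from each charge add algebraically: V = Σ kqᵢ/rᵢ.
Distances from the field point to each charge: r₁ = 0.410 m.
V = k[(-7.96×10⁻⁹)/(0.410)] = -174 V.

-174 V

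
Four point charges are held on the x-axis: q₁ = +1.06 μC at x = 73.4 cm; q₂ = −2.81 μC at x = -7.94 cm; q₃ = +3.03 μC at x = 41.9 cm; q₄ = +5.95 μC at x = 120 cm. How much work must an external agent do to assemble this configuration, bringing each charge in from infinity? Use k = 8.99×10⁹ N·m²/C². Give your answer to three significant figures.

The assembly work is the sum of pairwise potential energies, U = Σ_{i<j} kqᵢqⱼ/rᵢⱼ.
Pair separations: r₁₂ = 0.813 m, r₁₃ = 0.315 m, r₁₄ = 0.466 m, r₂₃ = 0.498 m, r₂₄ = 1.28 m, r₃₄ = 0.781 m.
Summing all 6 pair terms gives U = 0.117 J.

0.117 J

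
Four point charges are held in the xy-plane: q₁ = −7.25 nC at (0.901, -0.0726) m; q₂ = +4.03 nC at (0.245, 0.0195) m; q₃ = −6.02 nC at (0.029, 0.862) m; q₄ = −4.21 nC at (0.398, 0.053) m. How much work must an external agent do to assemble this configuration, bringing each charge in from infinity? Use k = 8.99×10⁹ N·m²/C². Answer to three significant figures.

The assembly work is the sum of pairwise potential energies, U = Σ_{i<j} kqᵢqⱼ/rᵢⱼ.
Pair separations: r₁₂ = 0.662 m, r₁₃ = 1.28 m, r₁₄ = 0.518 m, r₂₃ = 0.870 m, r₂₄ = 0.157 m, r₃₄ = 0.889 m.
Summing all 6 pair terms gives U = -5.29×10⁻⁷ J.

-5.29×10⁻⁷ J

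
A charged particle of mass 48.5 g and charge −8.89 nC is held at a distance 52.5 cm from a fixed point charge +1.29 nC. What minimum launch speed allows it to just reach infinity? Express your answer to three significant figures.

To just escape, total mechanical energy must reach zero at infinity: ½mv²_min + U = 0, so ½mv²_min = −U = |kQq|/r.
|U| = |kQq|/r = (8.99×10⁹ N·m²/C²)(1.29×10⁻⁹)(8.89×10⁻⁹)/(0.525) = 1.96×10⁻⁷ J.
v_min = √(2|U|/m) = √(2·1.96×10⁻⁷/0.0485) = 2.85×10⁻³ m/s.

2.85×10⁻³ m/s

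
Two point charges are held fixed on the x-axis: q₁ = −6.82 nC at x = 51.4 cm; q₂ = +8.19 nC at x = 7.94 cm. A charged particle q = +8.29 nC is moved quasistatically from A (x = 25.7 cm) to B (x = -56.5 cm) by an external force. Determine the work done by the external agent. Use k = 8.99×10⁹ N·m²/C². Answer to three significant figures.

-9.83×10⁻⁷ J

For quasistatic motion the external work equals the change in potential energy: W_ext = qΔV = q(V_B − V_A).
At A: distances to the source charges are 0.257 m, 0.178 m; V_A = Σ kqᵢ/rᵢ = 176 V.
At B: distances to the source charges are 1.08 m, 0.644 m; V_B = Σ kqᵢ/rᵢ = 57.4 V.
ΔV = V_B − V_A = -119 V.
W_ext = qΔV = (8.29×10⁻⁹ C)(-119 V) = -9.83×10⁻⁷ J.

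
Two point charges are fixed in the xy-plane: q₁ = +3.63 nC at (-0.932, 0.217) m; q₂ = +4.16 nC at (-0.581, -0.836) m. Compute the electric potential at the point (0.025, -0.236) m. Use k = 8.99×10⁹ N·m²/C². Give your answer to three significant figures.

74.7 V

Electric potential is a scalar, so the contributions from each charge add algebraically: V = Σ kqᵢ/rᵢ.
Distances from the field point to each charge: r₁ = 1.06 m, r₂ = 0.853 m.
V = k[(3.63×10⁻⁹)/(1.06) + (4.16×10⁻⁹)/(0.853)] = 74.7 V.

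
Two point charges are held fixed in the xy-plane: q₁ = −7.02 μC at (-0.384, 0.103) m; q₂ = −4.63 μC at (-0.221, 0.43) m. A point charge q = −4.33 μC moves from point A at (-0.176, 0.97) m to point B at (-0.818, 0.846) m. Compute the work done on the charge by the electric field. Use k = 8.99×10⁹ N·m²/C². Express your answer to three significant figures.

The work done by the electric force is W_field = −ΔU = −q(V_B − V_A) = q(V_A − V_B).
At A: distances to the source charges are 0.892 m, 0.542 m; V_A = Σ kqᵢ/rᵢ = -1.48×10⁵ V.
At B: distances to the source charges are 0.860 m, 0.728 m; V_B = Σ kqᵢ/rᵢ = -1.31×10⁵ V.
ΔV = V_B − V_A = 1.71×10⁴ V.
W_field = −qΔV = −(-4.33×10⁻⁶ C)(1.71×10⁴ V) = 0.0738 J.

0.0738 J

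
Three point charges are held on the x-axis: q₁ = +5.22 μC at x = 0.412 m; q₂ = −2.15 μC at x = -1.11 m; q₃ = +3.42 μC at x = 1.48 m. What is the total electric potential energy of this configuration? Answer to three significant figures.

0.0585 J

The work to assemble the configuration equals its total potential energy, U = Σ kqᵢqⱼ/rᵢⱼ over all pairs.
Pair separations: r₁₂ = 1.52 m, r₁₃ = 1.07 m, r₂₃ = 2.59 m.
U = (-0.0663) + (0.150) + (-0.0255) = 0.0585 J.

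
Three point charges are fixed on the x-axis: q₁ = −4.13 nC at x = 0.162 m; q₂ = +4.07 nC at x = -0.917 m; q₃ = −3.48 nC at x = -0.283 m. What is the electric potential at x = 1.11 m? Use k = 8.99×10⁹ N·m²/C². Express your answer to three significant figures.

-43.6 V

Electric potential is a scalar, so the contributions from each charge add algebraically: V = Σ kqᵢ/rᵢ.
Distances from the field point to each charge: r₁ = 0.948 m, r₂ = 2.03 m, r₃ = 1.39 m.
V = k[(-4.13×10⁻⁹)/(0.948) + (4.07×10⁻⁹)/(2.03) + (-3.48×10⁻⁹)/(1.39)] = -43.6 V.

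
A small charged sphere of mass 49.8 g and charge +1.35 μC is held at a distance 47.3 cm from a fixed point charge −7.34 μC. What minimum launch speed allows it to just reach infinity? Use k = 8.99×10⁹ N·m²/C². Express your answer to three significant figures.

To just escape, total mechanical energy must reach zero at infinity: ½mv²_min + U = 0, so ½mv²_min = −U = |kQq|/r.
|U| = |kQq|/r = (8.99×10⁹ N·m²/C²)(7.34×10⁻⁶)(1.35×10⁻⁶)/(0.473) = 0.188 J.
v_min = √(2|U|/m) = √(2·0.188/0.0498) = 2.75 m/s.

2.75 m/s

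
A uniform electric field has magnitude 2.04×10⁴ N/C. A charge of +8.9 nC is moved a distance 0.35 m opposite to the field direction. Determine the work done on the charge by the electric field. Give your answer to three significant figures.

-6.35×10⁻⁵ J

The potential change for a displacement 0.35 m opposite to the field direction is ΔV = +Ed = 7140 V.
W_field = −qΔV = -6.35×10⁻⁵ J.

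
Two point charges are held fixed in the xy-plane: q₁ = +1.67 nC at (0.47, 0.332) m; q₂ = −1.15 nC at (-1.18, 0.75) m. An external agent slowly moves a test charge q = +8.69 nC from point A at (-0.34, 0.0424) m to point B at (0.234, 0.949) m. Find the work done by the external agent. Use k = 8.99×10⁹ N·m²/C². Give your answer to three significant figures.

For quasistatic motion the external work equals the change in potential energy: W_ext = qΔV = q(V_B − V_A).
At A: distances to the source charges are 0.860 m, 1.10 m; V_A = Σ kqᵢ/rᵢ = 8.04 V.
At B: distances to the source charges are 0.661 m, 1.43 m; V_B = Σ kqᵢ/rᵢ = 15.5 V.
ΔV = V_B − V_A = 7.45 V.
W_ext = qΔV = (8.69×10⁻⁹ C)(7.45 V) = 6.47×10⁻⁸ J.

6.47×10⁻⁸ J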